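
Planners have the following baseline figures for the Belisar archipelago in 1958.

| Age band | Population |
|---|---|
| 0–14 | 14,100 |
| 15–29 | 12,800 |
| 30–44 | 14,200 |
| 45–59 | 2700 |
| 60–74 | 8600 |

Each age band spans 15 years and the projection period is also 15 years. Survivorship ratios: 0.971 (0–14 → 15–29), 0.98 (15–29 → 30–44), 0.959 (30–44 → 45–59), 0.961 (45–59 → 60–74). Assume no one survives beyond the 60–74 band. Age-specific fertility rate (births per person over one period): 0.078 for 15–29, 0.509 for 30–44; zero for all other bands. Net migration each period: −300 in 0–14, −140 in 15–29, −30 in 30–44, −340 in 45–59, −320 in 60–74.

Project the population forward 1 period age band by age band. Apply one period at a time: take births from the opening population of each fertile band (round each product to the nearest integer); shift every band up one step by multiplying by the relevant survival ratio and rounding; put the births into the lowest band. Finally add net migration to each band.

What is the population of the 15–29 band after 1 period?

13551

Call the bands 1 to 5, youngest first.
Period 1:
Births: 12800 × 0.078 = 998, 14200 × 0.509 = 7228 → 8226
Band 2: 14100 × 0.971 = 13691
Band 3: 12800 × 0.98 = 12544
Band 4: 14200 × 0.959 = 13618
Band 5: 2700 × 0.961 = 2595
Net migration: Band 1 − 300 → 7926; Band 2 − 140 → 13551; Band 3 − 30 → 12514; Band 4 − 340 → 13278; Band 5 − 320 → 2275
Giving 7926 / 13551 / 12514 / 13278 / 2275.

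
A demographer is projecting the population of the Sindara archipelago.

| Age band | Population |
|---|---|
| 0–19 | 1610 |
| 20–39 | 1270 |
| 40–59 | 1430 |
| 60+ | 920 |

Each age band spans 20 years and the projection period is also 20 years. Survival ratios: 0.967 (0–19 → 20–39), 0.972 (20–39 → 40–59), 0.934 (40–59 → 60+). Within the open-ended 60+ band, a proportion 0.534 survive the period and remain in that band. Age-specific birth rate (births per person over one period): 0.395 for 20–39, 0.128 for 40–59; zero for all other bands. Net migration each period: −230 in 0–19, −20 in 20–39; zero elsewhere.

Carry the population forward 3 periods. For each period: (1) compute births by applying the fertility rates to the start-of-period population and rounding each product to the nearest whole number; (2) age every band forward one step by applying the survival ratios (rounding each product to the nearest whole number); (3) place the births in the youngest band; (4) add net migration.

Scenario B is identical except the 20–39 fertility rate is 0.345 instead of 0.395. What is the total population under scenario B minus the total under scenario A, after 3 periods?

-176

Call the groups 1 to 4, youngest first.
— Period 1 —
Births: 1270 × 0.395 = 502 ; 1430 × 0.128 = 183 ⇒ total 685
Group 2: 1610 × 0.967 = 1557
Group 3: 1270 × 0.972 = 1234
Group 4: 1430 × 0.934 + 920 × 0.534 = 1336 + 491 = 1827
Net migration: Group 1 − 230 → 455; Group 2 − 20 → 1537
→ [455, 1537, 1234, 1827]
— Period 2 —
Births: 1537 × 0.395 = 607 ; 1234 × 0.128 = 158 ⇒ total 765
Group 2: 455 × 0.967 = 440
Group 3: 1537 × 0.972 = 1494
Group 4: 1234 × 0.934 + 1827 × 0.534 = 1153 + 976 = 2129
Net migration: Group 1 − 230 → 535; Group 2 − 20 → 420
→ [535, 420, 1494, 2129]
— Period 3 —
Births: 420 × 0.395 = 166 ; 1494 × 0.128 = 191 ⇒ total 357
Group 2: 535 × 0.967 = 517
Group 3: 420 × 0.972 = 408
Group 4: 1494 × 0.934 + 2129 × 0.534 = 1395 + 1137 = 2532
Net migration: Group 1 − 230 → 127; Group 2 − 20 → 497
→ [127, 497, 408, 2532]
Scenario A total after 3 periods: 3564
Scenario B projection —
— Period 1 —
Births: 1270 × 0.345 = 438 ; 1430 × 0.128 = 183 ⇒ total 621
Group 2: 1610 × 0.967 = 1557
Group 3: 1270 × 0.972 = 1234
Group 4: 1430 × 0.934 + 920 × 0.534 = 1336 + 491 = 1827
Net migration: Group 1 − 230 → 391; Group 2 − 20 → 1537
→ [391, 1537, 1234, 1827]
— Period 2 —
Births: 1537 × 0.345 = 530 ; 1234 × 0.128 = 158 ⇒ total 688
Group 2: 391 × 0.967 = 378
Group 3: 1537 × 0.972 = 1494
Group 4: 1234 × 0.934 + 1827 × 0.534 = 1153 + 976 = 2129
Net migration: Group 1 − 230 → 458; Group 2 − 20 → 358
→ [458, 358, 1494, 2129]
— Period 3 —
Births: 358 × 0.345 = 124 ; 1494 × 0.128 = 191 ⇒ total 315
Group 2: 458 × 0.967 = 443
Group 3: 358 × 0.972 = 348
Group 4: 1494 × 0.934 + 2129 × 0.534 = 1395 + 1137 = 2532
Net migration: Group 1 − 230 → 85; Group 2 − 20 → 423
→ [85, 423, 348, 2532]
Scenario B total after 3 periods: 3388
Difference B − A = 3388 − 3564 = -176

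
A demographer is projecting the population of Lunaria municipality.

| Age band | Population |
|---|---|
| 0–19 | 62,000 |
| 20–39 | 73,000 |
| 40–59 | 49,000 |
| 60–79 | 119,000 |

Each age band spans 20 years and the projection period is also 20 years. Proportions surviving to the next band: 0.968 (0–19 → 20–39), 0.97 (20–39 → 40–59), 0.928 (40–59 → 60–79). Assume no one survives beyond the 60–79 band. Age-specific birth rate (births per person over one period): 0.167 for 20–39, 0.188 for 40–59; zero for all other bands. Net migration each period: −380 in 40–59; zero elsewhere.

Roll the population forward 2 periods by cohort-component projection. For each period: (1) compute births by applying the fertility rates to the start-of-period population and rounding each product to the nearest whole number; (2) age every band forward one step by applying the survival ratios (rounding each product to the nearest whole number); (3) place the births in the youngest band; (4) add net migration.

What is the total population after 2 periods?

167177

Let band 1 be 0–19 through band 4 = 60–79.
Period 1.
Births: 73000 × 0.167 = 12191  |  49000 × 0.188 = 9212 → total 21403
Band 2: 62000 × 0.968 = 60016
Band 3: 73000 × 0.97 = 70810
Band 4: 49000 × 0.928 = 45472
Net migration: Band 3 − 380 → 70430
→ [21403, 60016, 70430, 45472]
Period 2.
Births: 60016 × 0.167 = 10023  |  70430 × 0.188 = 13241 → total 23264
Band 2: 21403 × 0.968 = 20718
Band 3: 60016 × 0.97 = 58216
Band 4: 70430 × 0.928 = 65359
Net migration: Band 3 − 380 → 57836
→ [23264, 20718, 57836, 65359]
Total after period 2: 23264 + 20718 + 57836 + 65359 = 167177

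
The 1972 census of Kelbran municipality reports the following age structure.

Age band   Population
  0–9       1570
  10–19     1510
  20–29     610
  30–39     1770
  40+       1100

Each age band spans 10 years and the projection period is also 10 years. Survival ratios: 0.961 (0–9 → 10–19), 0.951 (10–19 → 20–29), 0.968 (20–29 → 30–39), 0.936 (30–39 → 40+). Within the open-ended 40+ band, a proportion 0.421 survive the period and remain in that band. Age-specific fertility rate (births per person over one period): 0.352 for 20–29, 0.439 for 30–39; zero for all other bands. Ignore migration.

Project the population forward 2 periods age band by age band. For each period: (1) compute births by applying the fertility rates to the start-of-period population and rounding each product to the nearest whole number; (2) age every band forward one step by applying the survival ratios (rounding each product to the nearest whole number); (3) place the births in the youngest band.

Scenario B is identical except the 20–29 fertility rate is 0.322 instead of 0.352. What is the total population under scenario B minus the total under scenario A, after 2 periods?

-61

Period 1.
Births: 610 * 0.352 = 215, 1770 * 0.439 = 777 — total 992
10–19: 1570 * 0.961 = 1509
20–29: 1510 * 0.951 = 1436
30–39: 610 * 0.968 = 590
40+: 1770 * 0.936 + 1100 * 0.421 = 1657 + 463 = 2120
End of period: [992, 1509, 1436, 590, 2120]
Period 2.
Births: 1436 * 0.352 = 505, 590 * 0.439 = 259 — total 764
10–19: 992 * 0.961 = 953
20–29: 1509 * 0.951 = 1435
30–39: 1436 * 0.968 = 1390
40+: 590 * 0.936 + 2120 * 0.421 = 552 + 893 = 1445
End of period: [764, 953, 1435, 1390, 1445]
Scenario A total after 2 periods: 5987
Scenario B projection —
Period 1.
Births: 610 * 0.322 = 196, 1770 * 0.439 = 777 — total 973
10–19: 1570 * 0.961 = 1509
20–29: 1510 * 0.951 = 1436
30–39: 610 * 0.968 = 590
40+: 1770 * 0.936 + 1100 * 0.421 = 1657 + 463 = 2120
End of period: [973, 1509, 1436, 590, 2120]
Period 2.
Births: 1436 * 0.322 = 462, 590 * 0.439 = 259 — total 721
10–19: 973 * 0.961 = 935
20–29: 1509 * 0.951 = 1435
30–39: 1436 * 0.968 = 1390
40+: 590 * 0.936 + 2120 * 0.421 = 552 + 893 = 1445
End of period: [721, 935, 1435, 1390, 1445]
Scenario B total after 2 periods: 5926
Difference B − A = 5926 − 5987 = -61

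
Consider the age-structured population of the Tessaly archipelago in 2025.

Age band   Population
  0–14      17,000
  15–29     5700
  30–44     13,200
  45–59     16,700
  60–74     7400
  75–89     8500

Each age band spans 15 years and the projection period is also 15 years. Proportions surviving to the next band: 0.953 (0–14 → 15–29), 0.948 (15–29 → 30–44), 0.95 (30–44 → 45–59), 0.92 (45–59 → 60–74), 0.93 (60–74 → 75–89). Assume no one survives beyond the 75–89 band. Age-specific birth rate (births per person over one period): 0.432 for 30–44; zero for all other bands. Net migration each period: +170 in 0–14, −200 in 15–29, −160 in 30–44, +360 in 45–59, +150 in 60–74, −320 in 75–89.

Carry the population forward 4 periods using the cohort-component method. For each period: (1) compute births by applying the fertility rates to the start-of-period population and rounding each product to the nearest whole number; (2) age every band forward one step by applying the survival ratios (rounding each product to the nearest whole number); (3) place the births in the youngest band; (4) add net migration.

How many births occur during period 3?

Period 1:
Births: 13200 × 0.432 = 5702
15–29: 17000 × 0.953 = 16201
30–44: 5700 × 0.948 = 5404
45–59: 13200 × 0.95 = 12540
60–74: 16700 × 0.92 = 15364
75–89: 7400 × 0.93 = 6882
Net migration: 0–14 + 170 → 5872; 15–29 − 200 → 16001; 30–44 − 160 → 5244; 45–59 + 360 → 12900; 60–74 + 150 → 15514; 75–89 − 320 → 6562
→ [5872, 16001, 5244, 12900, 15514, 6562]
Period 2:
Births: 5244 × 0.432 = 2265
15–29: 5872 × 0.953 = 5596
30–44: 16001 × 0.948 = 15169
45–59: 5244 × 0.95 = 4982
60–74: 12900 × 0.92 = 11868
75–89: 15514 × 0.93 = 14428
Net migration: 0–14 + 170 → 2435; 15–29 − 200 → 5396; 30–44 − 160 → 15009; 45–59 + 360 → 5342; 60–74 + 150 → 12018; 75–89 − 320 → 14108
→ [2435, 5396, 15009, 5342, 12018, 14108]
Period 3:
Births: 15009 × 0.432 = 6484
15–29: 2435 × 0.953 = 2321
30–44: 5396 × 0.948 = 5115
45–59: 15009 × 0.95 = 14259
60–74: 5342 × 0.92 = 4915
75–89: 12018 × 0.93 = 11177
Net migration: 0–14 + 170 → 6654; 15–29 − 200 → 2121; 30–44 − 160 → 4955; 45–59 + 360 → 14619; 60–74 + 150 → 5065; 75–89 − 320 → 10857
→ [6654, 2121, 4955, 14619, 5065, 10857]

6484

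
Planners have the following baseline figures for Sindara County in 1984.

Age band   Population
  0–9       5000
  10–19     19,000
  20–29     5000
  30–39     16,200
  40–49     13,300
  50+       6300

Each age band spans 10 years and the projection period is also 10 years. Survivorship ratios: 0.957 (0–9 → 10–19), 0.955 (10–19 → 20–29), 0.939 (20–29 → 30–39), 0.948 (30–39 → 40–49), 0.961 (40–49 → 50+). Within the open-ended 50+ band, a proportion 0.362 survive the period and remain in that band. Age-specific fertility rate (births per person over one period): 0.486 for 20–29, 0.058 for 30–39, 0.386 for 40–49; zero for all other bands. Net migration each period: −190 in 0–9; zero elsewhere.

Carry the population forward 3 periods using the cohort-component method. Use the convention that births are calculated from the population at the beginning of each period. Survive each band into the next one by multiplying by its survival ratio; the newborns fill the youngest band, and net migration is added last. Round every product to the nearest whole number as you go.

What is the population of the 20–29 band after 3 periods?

7598

Numbering the groups 1..6 from youngest to oldest:
After projecting period 1:
Births: 5000 * 0.486 = 2430 ; 16200 * 0.058 = 940 ; 13300 * 0.386 = 5134 — total 8504
Group 2: 5000 * 0.957 = 4785
Group 3: 19000 * 0.955 = 18145
Group 4: 5000 * 0.939 = 4695
Group 5: 16200 * 0.948 = 15358
Group 6: 13300 * 0.961 + 6300 * 0.362 = 12781 + 2281 = 15062
Net migration: Group 1 − 190 → 8314
Population now: 0–9=8314, 10–19=4785, 20–29=18145, 30–39=4695, 40–49=15358, 50+=15062
After projecting period 2:
Births: 18145 * 0.486 = 8818 ; 4695 * 0.058 = 272 ; 15358 * 0.386 = 5928 — total 15018
Group 2: 8314 * 0.957 = 7956
Group 3: 4785 * 0.955 = 4570
Group 4: 18145 * 0.939 = 17038
Group 5: 4695 * 0.948 = 4451
Group 6: 15358 * 0.961 + 15062 * 0.362 = 14759 + 5452 = 20211
Net migration: Group 1 − 190 → 14828
Population now: 0–9=14828, 10–19=7956, 20–29=4570, 30–39=17038, 40–49=4451, 50+=20211
After projecting period 3:
Births: 4570 * 0.486 = 2221 ; 17038 * 0.058 = 988 ; 4451 * 0.386 = 1718 — total 4927
Group 2: 14828 * 0.957 = 14190
Group 3: 7956 * 0.955 = 7598
Group 4: 4570 * 0.939 = 4291
Group 5: 17038 * 0.948 = 16152
Group 6: 4451 * 0.961 + 20211 * 0.362 = 4277 + 7316 = 11593
Net migration: Group 1 − 190 → 4737
Population now: 0–9=4737, 10–19=14190, 20–29=7598, 30–39=4291, 40–49=16152, 50+=11593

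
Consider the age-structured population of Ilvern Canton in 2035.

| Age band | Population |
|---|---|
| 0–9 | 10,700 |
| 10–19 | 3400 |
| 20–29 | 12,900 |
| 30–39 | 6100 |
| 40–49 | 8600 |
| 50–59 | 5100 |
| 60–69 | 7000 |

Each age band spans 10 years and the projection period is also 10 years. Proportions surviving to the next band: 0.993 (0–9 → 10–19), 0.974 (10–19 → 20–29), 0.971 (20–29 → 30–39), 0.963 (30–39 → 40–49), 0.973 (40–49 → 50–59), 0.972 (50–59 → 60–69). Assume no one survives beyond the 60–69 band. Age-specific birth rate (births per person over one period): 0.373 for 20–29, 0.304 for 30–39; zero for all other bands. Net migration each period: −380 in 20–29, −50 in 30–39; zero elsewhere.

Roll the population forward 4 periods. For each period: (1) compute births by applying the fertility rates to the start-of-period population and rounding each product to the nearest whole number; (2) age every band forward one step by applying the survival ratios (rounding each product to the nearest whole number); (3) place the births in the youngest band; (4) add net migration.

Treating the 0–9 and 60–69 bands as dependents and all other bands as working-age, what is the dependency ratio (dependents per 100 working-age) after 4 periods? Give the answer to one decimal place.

62.2

Period 1.
Births: 12900 × 0.373 = 4812, 6100 × 0.304 = 1854 → 6666
10–19: 10700 × 0.993 = 10625
20–29: 3400 × 0.974 = 3312
30–39: 12900 × 0.971 = 12526
40–49: 6100 × 0.963 = 5874
50–59: 8600 × 0.973 = 8368
60–69: 5100 × 0.972 = 4957
Net migration: 20–29 − 380 → 2932; 30–39 − 50 → 12476
Giving 6666 / 10625 / 2932 / 12476 / 5874 / 8368 / 4957.
Period 2.
Births: 2932 × 0.373 = 1094, 12476 × 0.304 = 3793 → 4887
10–19: 6666 × 0.993 = 6619
20–29: 10625 × 0.974 = 10349
30–39: 2932 × 0.971 = 2847
40–49: 12476 × 0.963 = 12014
50–59: 5874 × 0.973 = 5715
60–69: 8368 × 0.972 = 8134
Net migration: 20–29 − 380 → 9969; 30–39 − 50 → 2797
Giving 4887 / 6619 / 9969 / 2797 / 12014 / 5715 / 8134.
Period 3.
Births: 9969 × 0.373 = 3718, 2797 × 0.304 = 850 → 4568
10–19: 4887 × 0.993 = 4853
20–29: 6619 × 0.974 = 6447
30–39: 9969 × 0.971 = 9680
40–49: 2797 × 0.963 = 2694
50–59: 12014 × 0.973 = 11690
60–69: 5715 × 0.972 = 5555
Net migration: 20–29 − 380 → 6067; 30–39 − 50 → 9630
Giving 4568 / 4853 / 6067 / 9630 / 2694 / 11690 / 5555.
Period 4.
Births: 6067 × 0.373 = 2263, 9630 × 0.304 = 2928 → 5191
10–19: 4568 × 0.993 = 4536
20–29: 4853 × 0.974 = 4727
30–39: 6067 × 0.971 = 5891
40–49: 9630 × 0.963 = 9274
50–59: 2694 × 0.973 = 2621
60–69: 11690 × 0.972 = 11363
Net migration: 20–29 − 380 → 4347; 30–39 − 50 → 5841
Giving 5191 / 4536 / 4347 / 5841 / 9274 / 2621 / 11363.
Dependents (band 0–9 + band 60–69) = 5191 + 11363 = 16554; working-age = 26619; ratio = 16554/26619 × 100 = 62.2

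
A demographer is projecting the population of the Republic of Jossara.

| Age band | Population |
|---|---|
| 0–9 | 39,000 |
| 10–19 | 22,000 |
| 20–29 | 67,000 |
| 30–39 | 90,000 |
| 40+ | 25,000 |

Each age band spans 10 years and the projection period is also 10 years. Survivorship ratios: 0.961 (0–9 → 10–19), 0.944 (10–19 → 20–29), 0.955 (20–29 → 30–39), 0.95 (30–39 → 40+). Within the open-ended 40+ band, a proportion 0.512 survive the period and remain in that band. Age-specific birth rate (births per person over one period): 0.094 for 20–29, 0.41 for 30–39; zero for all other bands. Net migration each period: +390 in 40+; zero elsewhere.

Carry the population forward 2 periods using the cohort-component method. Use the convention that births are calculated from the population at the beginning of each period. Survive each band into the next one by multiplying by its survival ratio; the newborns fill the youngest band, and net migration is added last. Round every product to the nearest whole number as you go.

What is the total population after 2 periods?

Period 1:
Births: 67000 × 0.094 = 6298, 90000 × 0.41 = 36900 — total 43198
10–19: 39000 × 0.961 = 37479
20–29: 22000 × 0.944 = 20768
30–39: 67000 × 0.955 = 63985
40+: 90000 × 0.95 + 25000 × 0.512 = 85500 + 12800 = 98300
Net migration: 40+ + 390 → 98690
End of period: [43198, 37479, 20768, 63985, 98690]
Period 2:
Births: 20768 × 0.094 = 1952, 63985 × 0.41 = 26234 — total 28186
10–19: 43198 × 0.961 = 41513
20–29: 37479 × 0.944 = 35380
30–39: 20768 × 0.955 = 19833
40+: 63985 × 0.95 + 98690 × 0.512 = 60786 + 50529 = 111315
Net migration: 40+ + 390 → 111705
End of period: [28186, 41513, 35380, 19833, 111705]
Total after period 2: 28186 + 41513 + 35380 + 19833 + 111705 = 236617

236617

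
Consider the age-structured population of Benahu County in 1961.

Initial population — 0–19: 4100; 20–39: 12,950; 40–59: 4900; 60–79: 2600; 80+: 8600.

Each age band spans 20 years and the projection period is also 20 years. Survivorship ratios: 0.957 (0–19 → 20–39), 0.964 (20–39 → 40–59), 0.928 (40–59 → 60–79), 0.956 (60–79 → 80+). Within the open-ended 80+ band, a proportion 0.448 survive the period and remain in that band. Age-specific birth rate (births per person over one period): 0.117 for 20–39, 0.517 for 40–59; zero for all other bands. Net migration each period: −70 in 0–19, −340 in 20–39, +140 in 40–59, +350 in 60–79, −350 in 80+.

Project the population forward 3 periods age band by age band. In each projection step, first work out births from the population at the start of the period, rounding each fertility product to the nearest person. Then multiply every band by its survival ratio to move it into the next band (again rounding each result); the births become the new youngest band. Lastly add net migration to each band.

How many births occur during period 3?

2265

Period 1.
Births: 12950 × 0.117 = 1515  |  4900 × 0.517 = 2533 ⇒ total 4048
20–39: 4100 × 0.957 = 3924
40–59: 12950 × 0.964 = 12484
60–79: 4900 × 0.928 = 4547
80+: 2600 × 0.956 + 8600 × 0.448 = 2486 + 3853 = 6339
Net migration: 0–19 − 70 → 3978; 20–39 − 340 → 3584; 40–59 + 140 → 12624; 60–79 + 350 → 4897; 80+ − 350 → 5989
Giving 3978 / 3584 / 12624 / 4897 / 5989.
Period 2.
Births: 3584 × 0.117 = 419  |  12624 × 0.517 = 6527 ⇒ total 6946
20–39: 3978 × 0.957 = 3807
40–59: 3584 × 0.964 = 3455
60–79: 12624 × 0.928 = 11715
80+: 4897 × 0.956 + 5989 × 0.448 = 4682 + 2683 = 7365
Net migration: 0–19 − 70 → 6876; 20–39 − 340 → 3467; 40–59 + 140 → 3595; 60–79 + 350 → 12065; 80+ − 350 → 7015
Giving 6876 / 3467 / 3595 / 12065 / 7015.
Period 3.
Births: 3467 × 0.117 = 406  |  3595 × 0.517 = 1859 ⇒ total 2265
20–39: 6876 × 0.957 = 6580
40–59: 3467 × 0.964 = 3342
60–79: 3595 × 0.928 = 3336
80+: 12065 × 0.956 + 7015 × 0.448 = 11534 + 3143 = 14677
Net migration: 0–19 − 70 → 2195; 20–39 − 340 → 6240; 40–59 + 140 → 3482; 60–79 + 350 → 3686; 80+ − 350 → 14327
Giving 2195 / 6240 / 3482 / 3686 / 14327.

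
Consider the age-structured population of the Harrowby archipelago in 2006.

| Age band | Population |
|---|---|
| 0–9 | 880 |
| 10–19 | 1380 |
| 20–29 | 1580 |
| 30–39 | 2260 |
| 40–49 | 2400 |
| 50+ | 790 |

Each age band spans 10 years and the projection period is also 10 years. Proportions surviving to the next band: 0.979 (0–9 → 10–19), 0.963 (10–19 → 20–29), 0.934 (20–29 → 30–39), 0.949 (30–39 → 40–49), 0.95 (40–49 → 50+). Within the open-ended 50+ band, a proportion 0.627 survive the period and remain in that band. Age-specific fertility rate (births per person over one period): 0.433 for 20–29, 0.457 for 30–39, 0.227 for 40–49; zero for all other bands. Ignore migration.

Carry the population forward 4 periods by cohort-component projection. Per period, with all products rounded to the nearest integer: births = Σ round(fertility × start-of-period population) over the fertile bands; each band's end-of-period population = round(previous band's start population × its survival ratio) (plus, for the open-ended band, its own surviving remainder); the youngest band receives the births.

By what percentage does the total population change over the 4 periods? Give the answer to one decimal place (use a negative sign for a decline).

After projecting period 1:
Births: 1580 × 0.433 = 684  |  2260 × 0.457 = 1033  |  2400 × 0.227 = 545 → 2262
10–19: 880 × 0.979 = 862
20–29: 1380 × 0.963 = 1329
30–39: 1580 × 0.934 = 1476
40–49: 2260 × 0.949 = 2145
50+: 2400 × 0.95 + 790 × 0.627 = 2280 + 495 = 2775
End of period: [2262, 862, 1329, 1476, 2145, 2775]
After projecting period 2:
Births: 1329 × 0.433 = 575  |  1476 × 0.457 = 675  |  2145 × 0.227 = 487 → 1737
10–19: 2262 × 0.979 = 2214
20–29: 862 × 0.963 = 830
30–39: 1329 × 0.934 = 1241
40–49: 1476 × 0.949 = 1401
50+: 2145 × 0.95 + 2775 × 0.627 = 2038 + 1740 = 3778
End of period: [1737, 2214, 830, 1241, 1401, 3778]
After projecting period 3:
Births: 830 × 0.433 = 359  |  1241 × 0.457 = 567  |  1401 × 0.227 = 318 → 1244
10–19: 1737 × 0.979 = 1701
20–29: 2214 × 0.963 = 2132
30–39: 830 × 0.934 = 775
40–49: 1241 × 0.949 = 1178
50+: 1401 × 0.95 + 3778 × 0.627 = 1331 + 2369 = 3700
End of period: [1244, 1701, 2132, 775, 1178, 3700]
After projecting period 4:
Births: 2132 × 0.433 = 923  |  775 × 0.457 = 354  |  1178 × 0.227 = 267 → 1544
10–19: 1244 × 0.979 = 1218
20–29: 1701 × 0.963 = 1638
30–39: 2132 × 0.934 = 1991
40–49: 775 × 0.949 = 735
50+: 1178 × 0.95 + 3700 × 0.627 = 1119 + 2320 = 3439
End of period: [1544, 1218, 1638, 1991, 735, 3439]
Total: 9290 → 10565; change = 1275; percentage change = 13.7%

13.7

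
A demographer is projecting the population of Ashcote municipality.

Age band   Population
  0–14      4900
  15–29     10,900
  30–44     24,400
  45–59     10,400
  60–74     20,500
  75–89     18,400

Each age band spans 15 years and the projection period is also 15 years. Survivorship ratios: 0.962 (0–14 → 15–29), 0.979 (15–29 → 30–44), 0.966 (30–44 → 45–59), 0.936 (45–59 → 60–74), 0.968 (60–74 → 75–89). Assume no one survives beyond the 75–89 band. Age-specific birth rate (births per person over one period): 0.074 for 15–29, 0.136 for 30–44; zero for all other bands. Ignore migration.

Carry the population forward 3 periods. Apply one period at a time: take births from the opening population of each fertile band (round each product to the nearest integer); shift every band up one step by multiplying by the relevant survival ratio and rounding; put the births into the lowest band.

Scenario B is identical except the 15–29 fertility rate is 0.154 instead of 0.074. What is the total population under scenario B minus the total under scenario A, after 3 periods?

1629

Let band 1 be 0–14 through band 6 = 75–89.
— Period 1 —
Births: 10900 * 0.074 = 807 ; 24400 * 0.136 = 3318 — total 4125
Band 2: 4900 * 0.962 = 4714
Band 3: 10900 * 0.979 = 10671
Band 4: 24400 * 0.966 = 23570
Band 5: 10400 * 0.936 = 9734
Band 6: 20500 * 0.968 = 19844
End of period: [4125, 4714, 10671, 23570, 9734, 19844]
— Period 2 —
Births: 4714 * 0.074 = 349 ; 10671 * 0.136 = 1451 — total 1800
Band 2: 4125 * 0.962 = 3968
Band 3: 4714 * 0.979 = 4615
Band 4: 10671 * 0.966 = 10308
Band 5: 23570 * 0.936 = 22062
Band 6: 9734 * 0.968 = 9423
End of period: [1800, 3968, 4615, 10308, 22062, 9423]
— Period 3 —
Births: 3968 * 0.074 = 294 ; 4615 * 0.136 = 628 — total 922
Band 2: 1800 * 0.962 = 1732
Band 3: 3968 * 0.979 = 3885
Band 4: 4615 * 0.966 = 4458
Band 5: 10308 * 0.936 = 9648
Band 6: 22062 * 0.968 = 21356
End of period: [922, 1732, 3885, 4458, 9648, 21356]
Scenario A total after 3 periods: 42001
Scenario B projection —
— Period 1 —
Births: 10900 * 0.154 = 1679 ; 24400 * 0.136 = 3318 — total 4997
Band 2: 4900 * 0.962 = 4714
Band 3: 10900 * 0.979 = 10671
Band 4: 24400 * 0.966 = 23570
Band 5: 10400 * 0.936 = 9734
Band 6: 20500 * 0.968 = 19844
End of period: [4997, 4714, 10671, 23570, 9734, 19844]
— Period 2 —
Births: 4714 * 0.154 = 726 ; 10671 * 0.136 = 1451 — total 2177
Band 2: 4997 * 0.962 = 4807
Band 3: 4714 * 0.979 = 4615
Band 4: 10671 * 0.966 = 10308
Band 5: 23570 * 0.936 = 22062
Band 6: 9734 * 0.968 = 9423
End of period: [2177, 4807, 4615, 10308, 22062, 9423]
— Period 3 —
Births: 4807 * 0.154 = 740 ; 4615 * 0.136 = 628 — total 1368
Band 2: 2177 * 0.962 = 2094
Band 3: 4807 * 0.979 = 4706
Band 4: 4615 * 0.966 = 4458
Band 5: 10308 * 0.936 = 9648
Band 6: 22062 * 0.968 = 21356
End of period: [1368, 2094, 4706, 4458, 9648, 21356]
Scenario B total after 3 periods: 43630
Difference B − A = 43630 − 42001 = 1629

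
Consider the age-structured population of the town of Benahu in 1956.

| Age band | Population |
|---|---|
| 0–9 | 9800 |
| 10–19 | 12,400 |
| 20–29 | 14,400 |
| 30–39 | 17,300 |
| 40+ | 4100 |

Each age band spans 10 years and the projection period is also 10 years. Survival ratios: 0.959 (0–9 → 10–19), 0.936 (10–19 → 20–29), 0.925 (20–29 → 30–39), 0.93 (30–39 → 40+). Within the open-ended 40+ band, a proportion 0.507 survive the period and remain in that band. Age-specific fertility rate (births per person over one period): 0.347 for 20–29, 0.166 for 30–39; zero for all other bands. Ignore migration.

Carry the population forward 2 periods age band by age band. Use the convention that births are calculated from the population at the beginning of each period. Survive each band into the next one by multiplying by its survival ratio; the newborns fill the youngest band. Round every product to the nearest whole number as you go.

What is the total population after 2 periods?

54916

— Period 1 —
Births: 14400 × 0.347 = 4997, 17300 × 0.166 = 2872 → total 7869
10–19: 9800 × 0.959 = 9398
20–29: 12400 × 0.936 = 11606
30–39: 14400 × 0.925 = 13320
40+: 17300 × 0.93 + 4100 × 0.507 = 16089 + 2079 = 18168
→ [7869, 9398, 11606, 13320, 18168]
— Period 2 —
Births: 11606 × 0.347 = 4027, 13320 × 0.166 = 2211 → total 6238
10–19: 7869 × 0.959 = 7546
20–29: 9398 × 0.936 = 8797
30–39: 11606 × 0.925 = 10736
40+: 13320 × 0.93 + 18168 × 0.507 = 12388 + 9211 = 21599
→ [6238, 7546, 8797, 10736, 21599]
Total after period 2: 6238 + 7546 + 8797 + 10736 + 21599 = 54916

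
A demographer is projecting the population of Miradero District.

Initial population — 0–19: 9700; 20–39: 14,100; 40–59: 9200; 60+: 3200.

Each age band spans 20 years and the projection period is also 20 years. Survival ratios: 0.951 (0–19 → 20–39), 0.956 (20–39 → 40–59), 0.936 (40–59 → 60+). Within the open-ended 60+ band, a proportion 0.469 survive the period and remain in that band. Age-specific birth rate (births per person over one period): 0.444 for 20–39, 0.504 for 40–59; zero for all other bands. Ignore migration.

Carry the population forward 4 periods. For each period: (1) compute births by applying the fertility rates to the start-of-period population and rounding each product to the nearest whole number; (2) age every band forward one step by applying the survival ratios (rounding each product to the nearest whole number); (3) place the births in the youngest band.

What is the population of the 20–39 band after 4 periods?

8603

[period 1]
Births: 14100 × 0.444 = 6260 ; 9200 × 0.504 = 4637 → 10897
20–39: 9700 × 0.951 = 9225
40–59: 14100 × 0.956 = 13480
60+: 9200 × 0.936 + 3200 × 0.469 = 8611 + 1501 = 10112
→ [10897, 9225, 13480, 10112]
[period 2]
Births: 9225 × 0.444 = 4096 ; 13480 × 0.504 = 6794 → 10890
20–39: 10897 × 0.951 = 10363
40–59: 9225 × 0.956 = 8819
60+: 13480 × 0.936 + 10112 × 0.469 = 12617 + 4743 = 17360
→ [10890, 10363, 8819, 17360]
[period 3]
Births: 10363 × 0.444 = 4601 ; 8819 × 0.504 = 4445 → 9046
20–39: 10890 × 0.951 = 10356
40–59: 10363 × 0.956 = 9907
60+: 8819 × 0.936 + 17360 × 0.469 = 8255 + 8142 = 16397
→ [9046, 10356, 9907, 16397]
[period 4]
Births: 10356 × 0.444 = 4598 ; 9907 × 0.504 = 4993 → 9591
20–39: 9046 × 0.951 = 8603
40–59: 10356 × 0.956 = 9900
60+: 9907 × 0.936 + 16397 × 0.469 = 9273 + 7690 = 16963
→ [9591, 8603, 9900, 16963]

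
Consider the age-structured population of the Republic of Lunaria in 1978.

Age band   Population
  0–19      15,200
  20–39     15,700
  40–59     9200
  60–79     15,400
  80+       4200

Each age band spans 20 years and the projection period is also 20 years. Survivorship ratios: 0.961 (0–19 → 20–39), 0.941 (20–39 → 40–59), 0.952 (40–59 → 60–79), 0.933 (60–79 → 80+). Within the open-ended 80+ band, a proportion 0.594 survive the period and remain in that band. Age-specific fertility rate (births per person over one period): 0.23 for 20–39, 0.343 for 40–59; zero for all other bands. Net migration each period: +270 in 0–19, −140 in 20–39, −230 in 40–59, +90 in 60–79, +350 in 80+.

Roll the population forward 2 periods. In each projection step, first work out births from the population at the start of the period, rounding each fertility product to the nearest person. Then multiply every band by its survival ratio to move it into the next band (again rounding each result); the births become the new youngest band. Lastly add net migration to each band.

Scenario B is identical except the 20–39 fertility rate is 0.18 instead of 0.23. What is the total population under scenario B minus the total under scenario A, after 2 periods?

Let group 1 be 0–19 through group 5 = 80+.
After projecting period 1:
Births: 15700 × 0.23 = 3611  |  9200 × 0.343 = 3156 ⇒ total 6767
Group 2: 15200 × 0.961 = 14607
Group 3: 15700 × 0.941 = 14774
Group 4: 9200 × 0.952 = 8758
Group 5: 15400 × 0.933 + 4200 × 0.594 = 14368 + 2495 = 16863
Net migration: Group 1 + 270 → 7037; Group 2 − 140 → 14467; Group 3 − 230 → 14544; Group 4 + 90 → 8848; Group 5 + 350 → 17213
Giving 7037 / 14467 / 14544 / 8848 / 17213.
After projecting period 2:
Births: 14467 × 0.23 = 3327  |  14544 × 0.343 = 4989 ⇒ total 8316
Group 2: 7037 × 0.961 = 6763
Group 3: 14467 × 0.941 = 13613
Group 4: 14544 × 0.952 = 13846
Group 5: 8848 × 0.933 + 17213 × 0.594 = 8255 + 10225 = 18480
Net migration: Group 1 + 270 → 8586; Group 2 − 140 → 6623; Group 3 − 230 → 13383; Group 4 + 90 → 13936; Group 5 + 350 → 18830
Giving 8586 / 6623 / 13383 / 13936 / 18830.
Scenario A total after 2 periods: 61358
Scenario B projection —
After projecting period 1:
Births: 15700 × 0.18 = 2826  |  9200 × 0.343 = 3156 ⇒ total 5982
Group 2: 15200 × 0.961 = 14607
Group 3: 15700 × 0.941 = 14774
Group 4: 9200 × 0.952 = 8758
Group 5: 15400 × 0.933 + 4200 × 0.594 = 14368 + 2495 = 16863
Net migration: Group 1 + 270 → 6252; Group 2 − 140 → 14467; Group 3 − 230 → 14544; Group 4 + 90 → 8848; Group 5 + 350 → 17213
Giving 6252 / 14467 / 14544 / 8848 / 17213.
After projecting period 2:
Births: 14467 × 0.18 = 2604  |  14544 × 0.343 = 4989 ⇒ total 7593
Group 2: 6252 × 0.961 = 6008
Group 3: 14467 × 0.941 = 13613
Group 4: 14544 × 0.952 = 13846
Group 5: 8848 × 0.933 + 17213 × 0.594 = 8255 + 10225 = 18480
Net migration: Group 1 + 270 → 7863; Group 2 − 140 → 5868; Group 3 − 230 → 13383; Group 4 + 90 → 13936; Group 5 + 350 → 18830
Giving 7863 / 5868 / 13383 / 13936 / 18830.
Scenario B total after 2 periods: 59880
Difference B − A = 59880 − 61358 = -1478

-1478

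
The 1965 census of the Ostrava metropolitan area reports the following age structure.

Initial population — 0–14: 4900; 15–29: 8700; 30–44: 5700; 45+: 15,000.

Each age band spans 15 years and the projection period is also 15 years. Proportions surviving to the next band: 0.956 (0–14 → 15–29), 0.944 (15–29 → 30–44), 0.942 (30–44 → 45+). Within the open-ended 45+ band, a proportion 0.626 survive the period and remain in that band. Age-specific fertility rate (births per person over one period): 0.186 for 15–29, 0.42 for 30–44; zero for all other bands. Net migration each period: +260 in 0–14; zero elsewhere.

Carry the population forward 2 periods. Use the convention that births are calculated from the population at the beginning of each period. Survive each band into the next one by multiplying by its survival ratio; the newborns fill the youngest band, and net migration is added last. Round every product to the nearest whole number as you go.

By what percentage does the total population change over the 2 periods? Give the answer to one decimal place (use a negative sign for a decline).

Let band 1 be 0–14 through band 4 = 45+.
After projecting period 1:
Births: 8700 × 0.186 = 1618 ; 5700 × 0.42 = 2394 → total 4012
Band 2: 4900 × 0.956 = 4684
Band 3: 8700 × 0.944 = 8213
Band 4: 5700 × 0.942 + 15000 × 0.626 = 5369 + 9390 = 14759
Net migration: Band 1 + 260 → 4272
Population now: 0–14=4272, 15–29=4684, 30–44=8213, 45+=14759
After projecting period 2:
Births: 4684 × 0.186 = 871 ; 8213 × 0.42 = 3449 → total 4320
Band 2: 4272 × 0.956 = 4084
Band 3: 4684 × 0.944 = 4422
Band 4: 8213 × 0.942 + 14759 × 0.626 = 7737 + 9239 = 16976
Net migration: Band 1 + 260 → 4580
Population now: 0–14=4580, 15–29=4084, 30–44=4422, 45+=16976
Total: 34300 → 30062; change = -4238; percentage change = -12.4%

-12.4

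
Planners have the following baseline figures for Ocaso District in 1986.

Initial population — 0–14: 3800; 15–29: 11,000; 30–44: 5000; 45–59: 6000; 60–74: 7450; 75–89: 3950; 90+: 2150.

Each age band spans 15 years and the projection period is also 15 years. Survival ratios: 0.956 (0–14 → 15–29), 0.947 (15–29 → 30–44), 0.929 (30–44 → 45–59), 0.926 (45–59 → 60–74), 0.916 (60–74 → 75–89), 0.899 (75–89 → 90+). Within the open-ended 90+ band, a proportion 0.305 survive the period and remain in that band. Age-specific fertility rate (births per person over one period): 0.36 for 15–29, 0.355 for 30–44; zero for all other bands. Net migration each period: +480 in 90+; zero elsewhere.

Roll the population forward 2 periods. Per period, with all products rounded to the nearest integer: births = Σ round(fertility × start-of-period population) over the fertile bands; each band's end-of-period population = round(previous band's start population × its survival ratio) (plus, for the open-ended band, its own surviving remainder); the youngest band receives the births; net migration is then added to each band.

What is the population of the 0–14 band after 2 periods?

5006

Period 1.
Births: 11000 × 0.36 = 3960  |  5000 × 0.355 = 1775 — total 5735
15–29: 3800 × 0.956 = 3633
30–44: 11000 × 0.947 = 10417
45–59: 5000 × 0.929 = 4645
60–74: 6000 × 0.926 = 5556
75–89: 7450 × 0.916 = 6824
90+: 3950 × 0.899 + 2150 × 0.305 = 3551 + 656 = 4207
Net migration: 90+ + 480 → 4687
→ [5735, 3633, 10417, 4645, 5556, 6824, 4687]
Period 2.
Births: 3633 × 0.36 = 1308  |  10417 × 0.355 = 3698 — total 5006
15–29: 5735 × 0.956 = 5483
30–44: 3633 × 0.947 = 3440
45–59: 10417 × 0.929 = 9677
60–74: 4645 × 0.926 = 4301
75–89: 5556 × 0.916 = 5089
90+: 6824 × 0.899 + 4687 × 0.305 = 6135 + 1430 = 7565
Net migration: 90+ + 480 → 8045
→ [5006, 5483, 3440, 9677, 4301, 5089, 8045]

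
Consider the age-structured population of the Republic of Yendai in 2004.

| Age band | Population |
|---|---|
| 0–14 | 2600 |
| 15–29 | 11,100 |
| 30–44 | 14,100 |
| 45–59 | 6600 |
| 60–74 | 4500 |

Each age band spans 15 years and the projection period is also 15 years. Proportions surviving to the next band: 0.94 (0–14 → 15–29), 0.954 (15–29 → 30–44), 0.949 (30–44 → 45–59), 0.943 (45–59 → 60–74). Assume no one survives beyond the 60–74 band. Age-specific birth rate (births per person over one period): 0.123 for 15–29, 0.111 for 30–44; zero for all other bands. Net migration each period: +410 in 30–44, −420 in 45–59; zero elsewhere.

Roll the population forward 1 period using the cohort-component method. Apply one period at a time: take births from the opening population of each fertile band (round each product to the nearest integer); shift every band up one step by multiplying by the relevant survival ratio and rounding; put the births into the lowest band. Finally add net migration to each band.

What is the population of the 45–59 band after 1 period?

Let group 1 be 0–14 through group 5 = 60–74.
— Period 1 —
Births: 11100 * 0.123 = 1365, 14100 * 0.111 = 1565 — total 2930
Group 2: 2600 * 0.94 = 2444
Group 3: 11100 * 0.954 = 10589
Group 4: 14100 * 0.949 = 13381
Group 5: 6600 * 0.943 = 6224
Net migration: Group 3 + 410 → 10999; Group 4 − 420 → 12961
Population now: 0–14=2930, 15–29=2444, 30–44=10999, 45–59=12961, 60–74=6224

12961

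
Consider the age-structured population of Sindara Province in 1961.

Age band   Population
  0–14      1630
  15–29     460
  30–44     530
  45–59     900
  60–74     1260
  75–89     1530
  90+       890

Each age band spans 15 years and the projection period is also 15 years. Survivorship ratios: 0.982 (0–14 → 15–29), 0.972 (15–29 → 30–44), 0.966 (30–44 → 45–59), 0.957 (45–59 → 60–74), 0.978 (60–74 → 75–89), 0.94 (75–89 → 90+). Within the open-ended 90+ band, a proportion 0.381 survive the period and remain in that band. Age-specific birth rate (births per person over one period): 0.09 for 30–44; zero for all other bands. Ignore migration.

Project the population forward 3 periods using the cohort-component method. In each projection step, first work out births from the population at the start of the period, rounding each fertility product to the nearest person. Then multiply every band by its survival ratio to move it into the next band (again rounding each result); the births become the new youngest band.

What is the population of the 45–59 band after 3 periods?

Let group 1 be 0–14 through group 7 = 90+.
[period 1]
Births: 530 × 0.09 = 48
Group 2: 1630 × 0.982 = 1601
Group 3: 460 × 0.972 = 447
Group 4: 530 × 0.966 = 512
Group 5: 900 × 0.957 = 861
Group 6: 1260 × 0.978 = 1232
Group 7: 1530 × 0.94 + 890 × 0.381 = 1438 + 339 = 1777
End of period: [48, 1601, 447, 512, 861, 1232, 1777]
[period 2]
Births: 447 × 0.09 = 40
Group 2: 48 × 0.982 = 47
Group 3: 1601 × 0.972 = 1556
Group 4: 447 × 0.966 = 432
Group 5: 512 × 0.957 = 490
Group 6: 861 × 0.978 = 842
Group 7: 1232 × 0.94 + 1777 × 0.381 = 1158 + 677 = 1835
End of period: [40, 47, 1556, 432, 490, 842, 1835]
[period 3]
Births: 1556 × 0.09 = 140
Group 2: 40 × 0.982 = 39
Group 3: 47 × 0.972 = 46
Group 4: 1556 × 0.966 = 1503
Group 5: 432 × 0.957 = 413
Group 6: 490 × 0.978 = 479
Group 7: 842 × 0.94 + 1835 × 0.381 = 791 + 699 = 1490
End of period: [140, 39, 46, 1503, 413, 479, 1490]

1503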